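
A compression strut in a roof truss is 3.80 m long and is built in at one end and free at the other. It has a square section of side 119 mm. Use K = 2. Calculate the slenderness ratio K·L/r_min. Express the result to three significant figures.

For a square r = a/√12 = 119/√12 = 34.35 mm
L_e = K·L = 2 × 3.80 m = 7.600 m = 7600.0 mm
λ = L_e / r_min = 7600.0 / 34.35 = 221

λ ≈ 221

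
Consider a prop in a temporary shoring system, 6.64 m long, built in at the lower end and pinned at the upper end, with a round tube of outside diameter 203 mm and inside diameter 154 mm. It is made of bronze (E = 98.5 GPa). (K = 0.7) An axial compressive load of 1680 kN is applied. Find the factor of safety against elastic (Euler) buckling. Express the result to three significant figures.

n ≈ 1.49

d_o = 203 mm, d_i = 154 mm
I = π(d_o⁴ − d_i⁴)/64 = π(203⁴ − 154.0⁴)/64 = 5.575×10^7 mm⁴
I = 5.575×10^7 mm⁴ = 5.575×10^-5 m⁴
Effective length L_e = K·L = 0.7 × 6.64 = 4.648 m
P_cr = π²EI / L_e² = π² × 98.5×10⁹ × 5.575×10^-5 / 4.648² = 2.509×10^6 N
Factor of safety n = P_cr / P = 2508.7 / 1680 = 1.49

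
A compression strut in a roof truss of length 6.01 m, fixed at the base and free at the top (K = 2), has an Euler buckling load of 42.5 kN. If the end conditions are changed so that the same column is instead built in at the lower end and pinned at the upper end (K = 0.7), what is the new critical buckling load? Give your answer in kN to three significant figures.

P_cr ∝ 1/K², so P_cr,new = P_cr,old × (K_old/K_new)² = 42.5 × (2/0.7)²
= 42.5 × 8.163 = 347 kN

P_cr ≈ 347 kN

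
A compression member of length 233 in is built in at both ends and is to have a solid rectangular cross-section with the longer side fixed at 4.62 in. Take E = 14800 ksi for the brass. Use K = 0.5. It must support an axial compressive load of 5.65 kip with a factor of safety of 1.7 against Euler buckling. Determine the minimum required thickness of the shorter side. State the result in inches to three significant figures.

Required P_cr = n·P = 1.7 × 5.65 = 9.605 kip
L_e = K·L = 0.5 × 233 = 116.5 in
Required I = P_cr·L_e²/(π²E) = 9.605×10^3 × 116.5² / (π² × 1.48×10^7) = 0.8925 in⁴
Rectangle, weak axis: I_min = h·b³/12 with h = 4.62 in fixed  ⇒  b = (12I/h)^(1/3) = 1.32 in

b ≈ 1.32 in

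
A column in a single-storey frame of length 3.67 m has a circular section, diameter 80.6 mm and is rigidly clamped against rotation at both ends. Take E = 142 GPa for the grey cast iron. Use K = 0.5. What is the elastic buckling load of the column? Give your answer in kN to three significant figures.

I = πd⁴/64 = π×80.6⁴/64 = 2.072×10^6 mm⁴
I = 2.072×10^6 mm⁴ = 2.072×10^-6 m⁴
Effective length L_e = K·L = 0.5 × 3.67 = 1.835 m
P_cr = π²EI / L_e² = π² × 142×10⁹ × 2.072×10^-6 / 1.835² = 8.622×10^5 N

P_cr ≈ 862 kN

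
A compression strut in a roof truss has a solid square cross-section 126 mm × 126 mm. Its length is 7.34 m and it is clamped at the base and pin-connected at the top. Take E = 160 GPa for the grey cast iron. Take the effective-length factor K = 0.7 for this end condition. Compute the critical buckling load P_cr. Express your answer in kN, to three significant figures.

P_cr ≈ 1260 kN

I = a⁴/12 = 126⁴/12 = 2.100×10^7 mm⁴
I = 2.100×10^7 mm⁴ = 2.100×10^-5 m⁴
Effective length L_e = K·L = 0.7 × 7.34 = 5.138 m
P_cr = π²EI / L_e² = π² × 160×10⁹ × 2.100×10^-5 / 5.138² = 1.256×10^6 N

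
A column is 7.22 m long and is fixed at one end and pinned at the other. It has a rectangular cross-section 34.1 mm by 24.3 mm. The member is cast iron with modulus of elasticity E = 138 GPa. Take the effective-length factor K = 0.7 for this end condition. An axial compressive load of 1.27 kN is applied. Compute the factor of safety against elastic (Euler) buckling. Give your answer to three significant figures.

n ≈ 1.71

Buckling occurs about the weak axis: I_min = h·b³/12 with b = 24.3 mm (the shorter side).
I_min = 34.1×24.3³/12 = 4.077×10^4 mm⁴
I = 4.077×10^4 mm⁴ = 4.077×10^-8 m⁴
Effective length L_e = K·L = 0.7 × 7.22 = 5.054 m
P_cr = π²EI / L_e² = π² × 138×10⁹ × 4.077×10^-8 / 5.054² = 2.174×10^3 N
Factor of safety n = P_cr / P = 2.1742 / 1.27 = 1.71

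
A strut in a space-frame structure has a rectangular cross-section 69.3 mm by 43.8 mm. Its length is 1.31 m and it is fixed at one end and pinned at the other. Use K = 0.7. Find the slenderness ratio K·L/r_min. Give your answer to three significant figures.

λ ≈ 72.5

For a rectangle r_min = b/√12 = 43.8/√12 = 12.64 mm
L_e = K·L = 0.7 × 1.31 m = 0.9170 m = 917.00 mm
λ = L_e / r_min = 917.00 / 12.64 = 72.5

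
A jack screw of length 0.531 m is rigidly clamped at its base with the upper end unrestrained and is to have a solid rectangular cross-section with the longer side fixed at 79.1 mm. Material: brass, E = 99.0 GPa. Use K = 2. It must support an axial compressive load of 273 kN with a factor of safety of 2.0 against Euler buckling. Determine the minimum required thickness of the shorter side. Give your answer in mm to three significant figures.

b ≈ 45.7 mm

Required P_cr = n·P = 2.0 × 273 = 546.0 kN
L_e = K·L = 2 × 0.531 = 1.062 m
Required I = P_cr·L_e²/(π²E) = 5.460×10^5 × 1.062² / (π² × 9.90×10^10) = 6.302×10^-7 m⁴
I_req = 6.302×10^5 mm⁴
Rectangle, weak axis: I_min = h·b³/12 with h = 79.1 mm fixed  ⇒  b = (12I/h)^(1/3) = 45.7 mm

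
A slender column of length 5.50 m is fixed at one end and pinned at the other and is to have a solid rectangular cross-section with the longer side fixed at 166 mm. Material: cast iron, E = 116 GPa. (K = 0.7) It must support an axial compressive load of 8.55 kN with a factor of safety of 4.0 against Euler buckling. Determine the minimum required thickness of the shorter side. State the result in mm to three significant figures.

Required P_cr = n·P = 4.0 × 8.55 = 34.20 kN
L_e = K·L = 0.7 × 5.50 = 3.850 m
Required I = P_cr·L_e²/(π²E) = 3.420×10^4 × 3.850² / (π² × 1.16×10^11) = 4.428×10^-7 m⁴
I_req = 4.428×10^5 mm⁴
Rectangle, weak axis: I_min = h·b³/12 with h = 166 mm fixed  ⇒  b = (12I/h)^(1/3) = 31.8 mm

b ≈ 31.8 mm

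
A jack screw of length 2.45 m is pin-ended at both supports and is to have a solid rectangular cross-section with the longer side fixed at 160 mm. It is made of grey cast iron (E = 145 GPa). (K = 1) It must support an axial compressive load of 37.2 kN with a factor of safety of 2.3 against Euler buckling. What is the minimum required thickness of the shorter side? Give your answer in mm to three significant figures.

b ≈ 30.0 mm

Required P_cr = n·P = 2.3 × 37.2 = 85.56 kN
L_e = K·L = 1 × 2.45 = 2.450 m
Required I = P_cr·L_e²/(π²E) = 8.556×10^4 × 2.450² / (π² × 1.45×10^11) = 3.589×10^-7 m⁴
I_req = 3.589×10^5 mm⁴
Rectangle, weak axis: I_min = h·b³/12 with h = 160 mm fixed  ⇒  b = (12I/h)^(1/3) = 30.0 mm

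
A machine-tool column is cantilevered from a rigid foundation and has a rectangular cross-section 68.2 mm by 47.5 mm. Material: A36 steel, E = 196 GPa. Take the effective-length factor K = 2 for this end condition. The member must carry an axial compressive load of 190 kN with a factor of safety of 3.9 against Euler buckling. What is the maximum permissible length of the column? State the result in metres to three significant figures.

L_max ≈ 0.630 m

Buckling occurs about the weak axis: I_min = h·b³/12 with b = 47.5 mm (the shorter side).
I_min = 68.2×47.5³/12 = 6.091×10^5 mm⁴
I = 6.091×10^-7 m⁴
Required critical load P_cr = n·P = 3.9 × 190 = 741.0 kN = 7.410×10^5 N
From P_cr = π²EI/(K·L)²:  L = (1/K)·√(π²EI/P_cr) = (1/2)·√(π²×1.96×10^11×6.091×10^-7/7.410×10^5)
L = 0.630 m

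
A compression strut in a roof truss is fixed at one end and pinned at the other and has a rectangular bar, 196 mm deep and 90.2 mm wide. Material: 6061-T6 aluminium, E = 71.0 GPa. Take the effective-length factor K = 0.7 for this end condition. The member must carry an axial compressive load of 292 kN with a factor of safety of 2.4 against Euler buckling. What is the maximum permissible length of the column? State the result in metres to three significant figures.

L_max ≈ 4.95 m

Buckling occurs about the weak axis: I_min = h·b³/12 with b = 90.2 mm (the shorter side).
I_min = 196×90.2³/12 = 1.199×10^7 mm⁴
I = 1.199×10^-5 m⁴
Required critical load P_cr = n·P = 2.4 × 292 = 700.8 kN = 7.008×10^5 N
From P_cr = π²EI/(K·L)²:  L = (1/K)·√(π²EI/P_cr) = (1/0.7)·√(π²×7.10×10^10×1.199×10^-5/7.008×10^5)
L = 4.95 m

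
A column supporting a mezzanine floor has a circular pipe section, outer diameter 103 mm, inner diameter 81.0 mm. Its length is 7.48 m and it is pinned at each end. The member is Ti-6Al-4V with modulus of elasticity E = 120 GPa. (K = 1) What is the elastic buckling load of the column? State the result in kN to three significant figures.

d_o = 103 mm, d_i = 81.0 mm
I = π(d_o⁴ − d_i⁴)/64 = π(103⁴ − 81.00⁴)/64 = 3.412×10^6 mm⁴
I = 3.412×10^6 mm⁴ = 3.412×10^-6 m⁴
Effective length L_e = K·L = 1 × 7.48 = 7.480 m
P_cr = π²EI / L_e² = π² × 120×10⁹ × 3.412×10^-6 / 7.480² = 7.222×10^4 N

P_cr ≈ 72.2 kN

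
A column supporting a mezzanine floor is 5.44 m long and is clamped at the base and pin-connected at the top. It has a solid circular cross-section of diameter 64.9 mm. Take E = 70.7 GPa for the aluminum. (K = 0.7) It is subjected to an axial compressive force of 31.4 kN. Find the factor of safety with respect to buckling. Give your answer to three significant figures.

n ≈ 1.33

I = πd⁴/64 = π×64.9⁴/64 = 8.709×10^5 mm⁴
I = 8.709×10^5 mm⁴ = 8.709×10^-7 m⁴
Effective length L_e = K·L = 0.7 × 5.44 = 3.808 m
P_cr = π²EI / L_e² = π² × 70.7×10⁹ × 8.709×10^-7 / 3.808² = 4.191×10^4 N
Factor of safety n = P_cr / P = 41.906 / 31.4 = 1.33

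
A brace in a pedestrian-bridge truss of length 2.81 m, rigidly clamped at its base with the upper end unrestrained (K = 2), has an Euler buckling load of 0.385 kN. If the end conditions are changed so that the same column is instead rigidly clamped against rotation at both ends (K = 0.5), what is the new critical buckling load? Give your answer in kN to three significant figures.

P_cr ∝ 1/K², so P_cr,new = P_cr,old × (K_old/K_new)² = 0.385 × (2/0.5)²
= 0.385 × 16.00 = 6.16 kN

P_cr ≈ 6.16 kN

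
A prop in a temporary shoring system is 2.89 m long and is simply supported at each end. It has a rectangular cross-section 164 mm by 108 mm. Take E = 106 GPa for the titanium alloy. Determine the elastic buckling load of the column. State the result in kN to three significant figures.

Buckling occurs about the weak axis: I_min = h·b³/12 with b = 108 mm (the shorter side).
I_min = 164×108³/12 = 1.722×10^7 mm⁴
I = 1.722×10^7 mm⁴ = 1.722×10^-5 m⁴
Effective length L_e = K·L = 1 × 2.89 = 2.890 m
P_cr = π²EI / L_e² = π² × 106×10⁹ × 1.722×10^-5 / 2.890² = 2.156×10^6 N

P_cr ≈ 2160 kN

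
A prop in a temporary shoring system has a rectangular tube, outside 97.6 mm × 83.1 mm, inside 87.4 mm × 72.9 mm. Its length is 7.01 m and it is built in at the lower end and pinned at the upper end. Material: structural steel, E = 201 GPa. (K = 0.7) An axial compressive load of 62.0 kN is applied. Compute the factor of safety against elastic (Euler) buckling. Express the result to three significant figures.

n ≈ 2.45

Weak-axis I_min = (h_o·b_o³ − h_i·b_i³)/12 with b_o = 83.1, b_i = 72.90 mm (shorter outer/inner sides).
I_min = (97.6×83.1³ − 87.40×72.90³)/12 = 1.846×10^6 mm⁴
I = 1.846×10^6 mm⁴ = 1.846×10^-6 m⁴
Effective length L_e = K·L = 0.7 × 7.01 = 4.907 m
P_cr = π²EI / L_e² = π² × 201×10⁹ × 1.846×10^-6 / 4.907² = 1.521×10^5 N
Factor of safety n = P_cr / P = 152.06 / 62.0 = 2.45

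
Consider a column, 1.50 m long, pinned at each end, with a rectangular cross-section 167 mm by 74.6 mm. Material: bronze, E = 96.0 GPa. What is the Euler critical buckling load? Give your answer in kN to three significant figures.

P_cr ≈ 2430 kN

Buckling occurs about the weak axis: I_min = h·b³/12 with b = 74.6 mm (the shorter side).
I_min = 167×74.6³/12 = 5.778×10^6 mm⁴
I = 5.778×10^6 mm⁴ = 5.778×10^-6 m⁴
Effective length L_e = K·L = 1 × 1.50 = 1.500 m
P_cr = π²EI / L_e² = π² × 96.0×10⁹ × 5.778×10^-6 / 1.500² = 2.433×10^6 N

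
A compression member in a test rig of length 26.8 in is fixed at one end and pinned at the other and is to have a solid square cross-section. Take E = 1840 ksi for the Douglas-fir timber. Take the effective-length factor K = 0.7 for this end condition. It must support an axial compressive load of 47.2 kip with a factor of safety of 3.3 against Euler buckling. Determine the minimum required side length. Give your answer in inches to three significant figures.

a ≈ 2.45 in

Required P_cr = n·P = 3.3 × 47.2 = 155.8 kip
L_e = K·L = 0.7 × 26.8 = 18.76 in
Required I = P_cr·L_e²/(π²E) = 1.558×10^5 × 18.76² / (π² × 1.84×10^6) = 3.019 in⁴
Solid square: I = a⁴/12  ⇒  a = (12I)^(1/4) = (12×3.019)^(1/4) = 2.45 in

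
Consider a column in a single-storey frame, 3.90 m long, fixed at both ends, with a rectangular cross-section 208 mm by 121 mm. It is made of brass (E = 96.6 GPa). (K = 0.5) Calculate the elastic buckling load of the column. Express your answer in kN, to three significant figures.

Buckling occurs about the weak axis: I_min = h·b³/12 with b = 121 mm (the shorter side).
I_min = 208×121³/12 = 3.071×10^7 mm⁴
I = 3.071×10^7 mm⁴ = 3.071×10^-5 m⁴
Effective length L_e = K·L = 0.5 × 3.90 = 1.950 m
P_cr = π²EI / L_e² = π² × 96.6×10⁹ × 3.071×10^-5 / 1.950² = 7.699×10^6 N

P_cr ≈ 7700 kN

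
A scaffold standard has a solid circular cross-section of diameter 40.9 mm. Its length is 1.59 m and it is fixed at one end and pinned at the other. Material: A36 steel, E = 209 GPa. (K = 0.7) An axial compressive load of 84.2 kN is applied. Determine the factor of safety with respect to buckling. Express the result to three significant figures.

I = πd⁴/64 = π×40.9⁴/64 = 1.374×10^5 mm⁴
I = 1.374×10^5 mm⁴ = 1.374×10^-7 m⁴
Effective length L_e = K·L = 0.7 × 1.59 = 1.113 m
P_cr = π²EI / L_e² = π² × 209×10⁹ × 1.374×10^-7 / 1.113² = 2.287×10^5 N
Factor of safety n = P_cr / P = 228.73 / 84.2 = 2.72

n ≈ 2.72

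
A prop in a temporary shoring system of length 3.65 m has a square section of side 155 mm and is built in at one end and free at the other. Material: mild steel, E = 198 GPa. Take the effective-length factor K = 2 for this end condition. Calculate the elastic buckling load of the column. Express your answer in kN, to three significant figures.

I = a⁴/12 = 155⁴/12 = 4.810×10^7 mm⁴
I = 4.810×10^7 mm⁴ = 4.810×10^-5 m⁴
Effective length L_e = K·L = 2 × 3.65 = 7.300 m
P_cr = π²EI / L_e² = π² × 198×10⁹ × 4.810×10^-5 / 7.300² = 1.764×10^6 N

P_cr ≈ 1760 kN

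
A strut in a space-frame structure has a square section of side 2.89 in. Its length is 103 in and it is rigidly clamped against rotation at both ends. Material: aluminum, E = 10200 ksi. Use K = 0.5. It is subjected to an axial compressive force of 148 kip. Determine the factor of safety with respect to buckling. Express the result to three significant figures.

I = a⁴/12 = 2.89⁴/12 = 5.813 in⁴
Effective length L_e = K·L = 0.5 × 103 = 51.50 in
P_cr = π²EI / L_e² = π² × 10200×10³ × 5.813 / 51.50² = 2.206×10^5 lb
Factor of safety n = P_cr / P = 220.65 / 148 = 1.49

n ≈ 1.49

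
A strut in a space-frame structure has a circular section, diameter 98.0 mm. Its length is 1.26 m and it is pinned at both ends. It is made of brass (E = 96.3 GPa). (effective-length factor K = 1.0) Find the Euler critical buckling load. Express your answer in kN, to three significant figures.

I = πd⁴/64 = π×98.0⁴/64 = 4.528×10^6 mm⁴
I = 4.528×10^6 mm⁴ = 4.528×10^-6 m⁴
Effective length L_e = K·L = 1 × 1.26 = 1.260 m
P_cr = π²EI / L_e² = π² × 96.3×10⁹ × 4.528×10^-6 / 1.260² = 2.711×10^6 N

P_cr ≈ 2710 kN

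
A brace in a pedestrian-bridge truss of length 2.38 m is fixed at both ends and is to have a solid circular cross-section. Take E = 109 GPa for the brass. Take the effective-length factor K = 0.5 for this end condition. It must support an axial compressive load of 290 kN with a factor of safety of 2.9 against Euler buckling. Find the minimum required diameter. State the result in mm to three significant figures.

Required P_cr = n·P = 2.9 × 290 = 841.0 kN
L_e = K·L = 0.5 × 2.38 = 1.190 m
Required I = P_cr·L_e²/(π²E) = 8.410×10^5 × 1.190² / (π² × 1.09×10^11) = 1.107×10^-6 m⁴
I_req = 1.107×10^6 mm⁴
Solid circle: I = πd⁴/64  ⇒  d = (64I/π)^(1/4) = (64×1.107×10^6/π)^(1/4) = 68.9 mm

d ≈ 68.9 mm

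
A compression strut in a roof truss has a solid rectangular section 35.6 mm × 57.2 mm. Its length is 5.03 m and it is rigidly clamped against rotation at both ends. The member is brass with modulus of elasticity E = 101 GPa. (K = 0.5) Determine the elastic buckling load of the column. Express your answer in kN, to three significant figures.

P_cr ≈ 33.9 kN

Buckling occurs about the weak axis: I_min = h·b³/12 with b = 35.6 mm (the shorter side).
I_min = 57.2×35.6³/12 = 2.151×10^5 mm⁴
I = 2.151×10^5 mm⁴ = 2.151×10^-7 m⁴
Effective length L_e = K·L = 0.5 × 5.03 = 2.515 m
P_cr = π²EI / L_e² = π² × 101×10⁹ × 2.151×10^-7 / 2.515² = 3.389×10^4 N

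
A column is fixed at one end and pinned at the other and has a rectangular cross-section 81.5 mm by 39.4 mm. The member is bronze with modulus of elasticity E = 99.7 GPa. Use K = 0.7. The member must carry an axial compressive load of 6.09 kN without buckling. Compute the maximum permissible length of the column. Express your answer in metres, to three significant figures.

Buckling occurs about the weak axis: I_min = h·b³/12 with b = 39.4 mm (the shorter side).
I_min = 81.5×39.4³/12 = 4.154×10^5 mm⁴
I = 4.154×10^-7 m⁴
At the buckling limit P_cr = P = 6.090×10^3 N
From P_cr = π²EI/(K·L)²:  L = (1/K)·√(π²EI/P_cr) = (1/0.7)·√(π²×9.97×10^10×4.154×10^-7/6.090×10^3)
L = 11.7 m

L_max ≈ 11.7 m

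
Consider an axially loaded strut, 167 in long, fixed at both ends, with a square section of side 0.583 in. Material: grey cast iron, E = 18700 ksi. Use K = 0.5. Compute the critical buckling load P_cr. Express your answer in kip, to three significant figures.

I = a⁴/12 = 0.583⁴/12 = 9.627×10^-3 in⁴
Effective length L_e = K·L = 0.5 × 167 = 83.50 in
P_cr = π²EI / L_e² = π² × 18700×10³ × 9.627×10^-3 / 83.50² = 254.8 lb

P_cr ≈ 0.255 kip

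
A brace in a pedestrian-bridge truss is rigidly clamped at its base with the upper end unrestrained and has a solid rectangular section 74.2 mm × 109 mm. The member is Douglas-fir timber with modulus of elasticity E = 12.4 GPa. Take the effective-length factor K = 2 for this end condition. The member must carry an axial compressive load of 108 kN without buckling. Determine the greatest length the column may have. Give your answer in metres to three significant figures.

Buckling occurs about the weak axis: I_min = h·b³/12 with b = 74.2 mm (the shorter side).
I_min = 109×74.2³/12 = 3.711×10^6 mm⁴
I = 3.711×10^-6 m⁴
At the buckling limit P_cr = P = 1.080×10^5 N
From P_cr = π²EI/(K·L)²:  L = (1/K)·√(π²EI/P_cr) = (1/2)·√(π²×1.24×10^10×3.711×10^-6/1.080×10^5)
L = 1.03 m

L_max ≈ 1.03 m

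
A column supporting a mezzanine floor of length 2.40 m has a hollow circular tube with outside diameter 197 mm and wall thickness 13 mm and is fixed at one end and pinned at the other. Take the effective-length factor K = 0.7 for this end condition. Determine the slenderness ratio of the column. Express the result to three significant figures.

Inner diameter d_i = 197 − 2×13 = 171.0 mm
I = π(d_o⁴ − d_i⁴)/64 = π(197⁴ − 171.0⁴)/64 = 3.196×10^7 mm⁴
A = 7.515×10^3 mm²;  r_min = √(I/A) = √(3.196×10^7/7.515×10^3) = 65.22 mm
L_e = K·L = 0.7 × 2.40 m = 1.680 m = 1680.0 mm
λ = L_e / r_min = 1680.0 / 65.22 = 25.8

λ ≈ 25.8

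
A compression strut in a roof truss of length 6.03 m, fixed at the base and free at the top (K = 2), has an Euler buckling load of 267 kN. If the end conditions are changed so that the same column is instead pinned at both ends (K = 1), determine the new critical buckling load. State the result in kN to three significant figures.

P_cr ∝ 1/K², so P_cr,new = P_cr,old × (K_old/K_new)² = 267 × (2/1)²
= 267 × 4.000 = 1070 kN

P_cr ≈ 1070 kN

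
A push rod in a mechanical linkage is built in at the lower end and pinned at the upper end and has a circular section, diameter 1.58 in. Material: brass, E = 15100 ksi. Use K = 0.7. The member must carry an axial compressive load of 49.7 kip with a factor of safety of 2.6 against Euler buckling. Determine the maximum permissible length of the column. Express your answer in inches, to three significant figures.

I = πd⁴/64 = π×1.58⁴/64 = 0.3059 in⁴
Required critical load P_cr = n·P = 2.6 × 49.7 = 129.2 kip = 1.292×10^5 lb
From P_cr = π²EI/(K·L)²:  L = (1/K)·√(π²EI/P_cr) = (1/0.7)·√(π²×1.51×10^7×0.3059/1.292×10^5)
L = 26.8 in

L_max ≈ 26.8 in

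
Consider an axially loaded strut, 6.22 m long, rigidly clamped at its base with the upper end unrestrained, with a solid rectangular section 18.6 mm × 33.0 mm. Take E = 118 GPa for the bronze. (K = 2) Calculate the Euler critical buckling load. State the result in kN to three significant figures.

Buckling occurs about the weak axis: I_min = h·b³/12 with b = 18.6 mm (the shorter side).
I_min = 33.0×18.6³/12 = 1.770×10^4 mm⁴
I = 1.770×10^4 mm⁴ = 1.770×10^-8 m⁴
Effective length L_e = K·L = 2 × 6.22 = 12.44 m
P_cr = π²EI / L_e² = π² × 118×10⁹ × 1.770×10^-8 / 12.44² = 133.2 N

P_cr ≈ 0.133 kN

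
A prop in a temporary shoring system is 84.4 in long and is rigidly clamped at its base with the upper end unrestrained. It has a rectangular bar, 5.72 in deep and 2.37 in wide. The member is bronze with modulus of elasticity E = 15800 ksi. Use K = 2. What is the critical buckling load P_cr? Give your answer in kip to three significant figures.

P_cr ≈ 34.7 kip

Buckling occurs about the weak axis: I_min = h·b³/12 with b = 2.37 in (the shorter side).
I_min = 5.72×2.37³/12 = 6.345 in⁴
Effective length L_e = K·L = 2 × 84.4 = 168.8 in
P_cr = π²EI / L_e² = π² × 15800×10³ × 6.345 / 168.8² = 3.473×10^4 lb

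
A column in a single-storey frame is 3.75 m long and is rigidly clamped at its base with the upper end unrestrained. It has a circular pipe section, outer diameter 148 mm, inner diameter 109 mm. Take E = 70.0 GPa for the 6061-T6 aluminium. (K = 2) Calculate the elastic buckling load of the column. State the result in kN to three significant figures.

P_cr ≈ 204 kN

d_o = 148 mm, d_i = 109 mm
I = π(d_o⁴ − d_i⁴)/64 = π(148⁴ − 109.0⁴)/64 = 1.662×10^7 mm⁴
I = 1.662×10^7 mm⁴ = 1.662×10^-5 m⁴
Effective length L_e = K·L = 2 × 3.75 = 7.500 m
P_cr = π²EI / L_e² = π² × 70.0×10⁹ × 1.662×10^-5 / 7.500² = 2.042×10^5 N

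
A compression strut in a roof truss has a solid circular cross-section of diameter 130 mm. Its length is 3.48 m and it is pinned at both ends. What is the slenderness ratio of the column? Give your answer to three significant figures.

For a solid circle r = d/4 = 130/4 = 32.50 mm
L_e = K·L = 1 × 3.48 m = 3.480 m = 3480.0 mm
λ = L_e / r_min = 3480.0 / 32.50 = 107

λ ≈ 107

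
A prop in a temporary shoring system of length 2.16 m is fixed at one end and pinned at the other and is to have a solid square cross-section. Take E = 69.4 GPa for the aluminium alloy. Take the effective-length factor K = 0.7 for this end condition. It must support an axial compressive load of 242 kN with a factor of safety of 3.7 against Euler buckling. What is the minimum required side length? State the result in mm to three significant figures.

a ≈ 77.4 mm

Required P_cr = n·P = 3.7 × 242 = 895.4 kN
L_e = K·L = 0.7 × 2.16 = 1.512 m
Required I = P_cr·L_e²/(π²E) = 8.954×10^5 × 1.512² / (π² × 6.94×10^10) = 2.989×10^-6 m⁴
I_req = 2.989×10^6 mm⁴
Solid square: I = a⁴/12  ⇒  a = (12I)^(1/4) = (12×2.989×10^6)^(1/4) = 77.4 mm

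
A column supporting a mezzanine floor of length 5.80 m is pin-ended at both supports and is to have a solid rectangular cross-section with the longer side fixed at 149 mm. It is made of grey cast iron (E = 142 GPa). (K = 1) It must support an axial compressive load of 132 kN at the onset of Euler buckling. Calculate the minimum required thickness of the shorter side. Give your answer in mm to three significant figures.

b ≈ 63.4 mm

L_e = K·L = 1 × 5.80 = 5.800 m
Required I = P_cr·L_e²/(π²E) = 1.320×10^5 × 5.800² / (π² × 1.42×10^11) = 3.168×10^-6 m⁴
I_req = 3.168×10^6 mm⁴
Rectangle, weak axis: I_min = h·b³/12 with h = 149 mm fixed  ⇒  b = (12I/h)^(1/3) = 63.4 mm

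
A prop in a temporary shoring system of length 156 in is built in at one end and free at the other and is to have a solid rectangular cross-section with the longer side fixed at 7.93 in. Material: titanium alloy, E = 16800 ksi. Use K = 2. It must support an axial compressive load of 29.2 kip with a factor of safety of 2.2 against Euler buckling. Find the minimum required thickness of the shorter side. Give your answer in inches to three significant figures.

Required P_cr = n·P = 2.2 × 29.2 = 64.24 kip
L_e = K·L = 2 × 156 = 312.0 in
Required I = P_cr·L_e²/(π²E) = 6.424×10^4 × 312.0² / (π² × 1.68×10^7) = 37.71 in⁴
Rectangle, weak axis: I_min = h·b³/12 with h = 7.93 in fixed  ⇒  b = (12I/h)^(1/3) = 3.85 in

b ≈ 3.85 in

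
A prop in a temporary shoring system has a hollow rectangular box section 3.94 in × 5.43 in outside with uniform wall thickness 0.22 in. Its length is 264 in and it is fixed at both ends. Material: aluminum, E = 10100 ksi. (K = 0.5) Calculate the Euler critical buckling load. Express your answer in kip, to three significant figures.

Inner dimensions: h_i = 5.43 − 2×0.22 = 4.990 in, b_i = 3.94 − 2×0.22 = 3.500 in
Weak-axis I_min = (h_o·b_o³ − h_i·b_i³)/12 with b_o = 3.94, b_i = 3.500 in (shorter outer/inner sides).
I_min = (5.43×3.94³ − 4.990×3.500³)/12 = 9.847 in⁴
Effective length L_e = K·L = 0.5 × 264 = 132.0 in
P_cr = π²EI / L_e² = π² × 10100×10³ × 9.847 / 132.0² = 5.634×10^4 lb

P_cr ≈ 56.3 kip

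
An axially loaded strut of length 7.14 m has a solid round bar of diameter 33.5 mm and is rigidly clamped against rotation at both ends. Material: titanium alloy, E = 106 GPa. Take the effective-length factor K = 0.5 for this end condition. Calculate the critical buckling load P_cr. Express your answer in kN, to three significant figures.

P_cr ≈ 5.07 kN

I = πd⁴/64 = π×33.5⁴/64 = 6.182×10^4 mm⁴
I = 6.182×10^4 mm⁴ = 6.182×10^-8 m⁴
Effective length L_e = K·L = 0.5 × 7.14 = 3.570 m
P_cr = π²EI / L_e² = π² × 106×10⁹ × 6.182×10^-8 / 3.570² = 5.075×10^3 N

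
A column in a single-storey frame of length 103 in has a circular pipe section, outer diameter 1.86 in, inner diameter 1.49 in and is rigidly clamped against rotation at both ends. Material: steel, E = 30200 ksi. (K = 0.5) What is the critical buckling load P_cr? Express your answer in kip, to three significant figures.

P_cr ≈ 38.8 kip

d_o = 1.86 in, d_i = 1.49 in
I = π(d_o⁴ − d_i⁴)/64 = π(1.86⁴ − 1.490⁴)/64 = 0.3456 in⁴
Effective length L_e = K·L = 0.5 × 103 = 51.50 in
P_cr = π²EI / L_e² = π² × 30200×10³ × 0.3456 / 51.50² = 3.884×10^4 lb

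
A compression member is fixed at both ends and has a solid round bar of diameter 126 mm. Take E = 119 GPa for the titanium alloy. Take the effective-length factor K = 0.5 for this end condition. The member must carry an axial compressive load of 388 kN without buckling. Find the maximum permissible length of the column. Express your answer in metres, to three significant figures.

I = πd⁴/64 = π×126⁴/64 = 1.237×10^7 mm⁴
I = 1.237×10^-5 m⁴
At the buckling limit P_cr = P = 3.880×10^5 N
From P_cr = π²EI/(K·L)²:  L = (1/K)·√(π²EI/P_cr) = (1/0.5)·√(π²×1.19×10^11×1.237×10^-5/3.880×10^5)
L = 12.2 m

L_max ≈ 12.2 m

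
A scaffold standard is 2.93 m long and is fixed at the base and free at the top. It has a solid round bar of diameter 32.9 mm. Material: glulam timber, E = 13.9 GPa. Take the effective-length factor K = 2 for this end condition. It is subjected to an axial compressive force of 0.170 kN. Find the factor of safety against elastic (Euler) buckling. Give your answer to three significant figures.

I = πd⁴/64 = π×32.9⁴/64 = 5.751×10^4 mm⁴
I = 5.751×10^4 mm⁴ = 5.751×10^-8 m⁴
Effective length L_e = K·L = 2 × 2.93 = 5.860 m
P_cr = π²EI / L_e² = π² × 13.9×10⁹ × 5.751×10^-8 / 5.860² = 229.8 N
Factor of safety n = P_cr / P = 0.22976 / 0.170 = 1.35

n ≈ 1.35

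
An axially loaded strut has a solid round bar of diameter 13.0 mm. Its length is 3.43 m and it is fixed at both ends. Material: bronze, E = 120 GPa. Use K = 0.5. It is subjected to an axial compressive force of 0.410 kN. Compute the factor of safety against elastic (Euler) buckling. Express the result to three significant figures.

I = πd⁴/64 = π×13.0⁴/64 = 1.402×10^3 mm⁴
I = 1.402×10^3 mm⁴ = 1.402×10^-9 m⁴
Effective length L_e = K·L = 0.5 × 3.43 = 1.715 m
P_cr = π²EI / L_e² = π² × 120×10⁹ × 1.402×10^-9 / 1.715² = 564.5 N
Factor of safety n = P_cr / P = 0.56454 / 0.410 = 1.38

n ≈ 1.38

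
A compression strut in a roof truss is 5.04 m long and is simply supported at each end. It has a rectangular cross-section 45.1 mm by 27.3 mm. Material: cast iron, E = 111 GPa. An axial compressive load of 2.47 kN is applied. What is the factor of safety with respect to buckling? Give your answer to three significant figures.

Buckling occurs about the weak axis: I_min = h·b³/12 with b = 27.3 mm (the shorter side).
I_min = 45.1×27.3³/12 = 7.647×10^4 mm⁴
I = 7.647×10^4 mm⁴ = 7.647×10^-8 m⁴
Effective length L_e = K·L = 1 × 5.04 = 5.040 m
P_cr = π²EI / L_e² = π² × 111×10⁹ × 7.647×10^-8 / 5.040² = 3.298×10^3 N
Factor of safety n = P_cr / P = 3.2980 / 2.47 = 1.34

n ≈ 1.34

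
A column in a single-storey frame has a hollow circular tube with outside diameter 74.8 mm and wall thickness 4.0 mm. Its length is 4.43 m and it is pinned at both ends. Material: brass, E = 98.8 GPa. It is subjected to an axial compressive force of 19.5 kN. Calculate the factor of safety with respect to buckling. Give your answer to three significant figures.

n ≈ 1.43

Inner diameter d_i = 74.8 − 2×4.0 = 66.80 mm
I = π(d_o⁴ − d_i⁴)/64 = π(74.8⁴ − 66.80⁴)/64 = 5.592×10^5 mm⁴
I = 5.592×10^5 mm⁴ = 5.592×10^-7 m⁴
Effective length L_e = K·L = 1 × 4.43 = 4.430 m
P_cr = π²EI / L_e² = π² × 98.8×10⁹ × 5.592×10^-7 / 4.430² = 2.779×10^4 N
Factor of safety n = P_cr / P = 27.788 / 19.5 = 1.43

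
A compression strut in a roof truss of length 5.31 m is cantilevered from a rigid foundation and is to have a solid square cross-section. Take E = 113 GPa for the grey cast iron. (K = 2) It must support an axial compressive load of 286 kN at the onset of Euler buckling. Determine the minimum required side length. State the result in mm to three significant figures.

a ≈ 136 mm

L_e = K·L = 2 × 5.31 = 10.62 m
Required I = P_cr·L_e²/(π²E) = 2.860×10^5 × 10.62² / (π² × 1.13×10^11) = 2.892×10^-5 m⁴
I_req = 2.892×10^7 mm⁴
Solid square: I = a⁴/12  ⇒  a = (12I)^(1/4) = (12×2.892×10^7)^(1/4) = 136 mm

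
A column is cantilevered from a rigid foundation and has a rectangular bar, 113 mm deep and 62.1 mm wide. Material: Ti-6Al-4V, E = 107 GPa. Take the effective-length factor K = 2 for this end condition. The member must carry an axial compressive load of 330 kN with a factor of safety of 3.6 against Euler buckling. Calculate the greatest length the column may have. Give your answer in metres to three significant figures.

L_max ≈ 0.708 m

Buckling occurs about the weak axis: I_min = h·b³/12 with b = 62.1 mm (the shorter side).
I_min = 113×62.1³/12 = 2.255×10^6 mm⁴
I = 2.255×10^-6 m⁴
Required critical load P_cr = n·P = 3.6 × 330 = 1188 kN = 1.188×10^6 N
From P_cr = π²EI/(K·L)²:  L = (1/K)·√(π²EI/P_cr) = (1/2)·√(π²×1.07×10^11×2.255×10^-6/1.188×10^6)
L = 0.708 m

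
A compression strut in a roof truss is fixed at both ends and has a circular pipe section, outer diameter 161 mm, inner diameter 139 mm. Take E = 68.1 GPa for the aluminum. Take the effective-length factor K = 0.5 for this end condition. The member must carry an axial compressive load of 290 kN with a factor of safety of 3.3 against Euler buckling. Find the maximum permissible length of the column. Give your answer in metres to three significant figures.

d_o = 161 mm, d_i = 139 mm
I = π(d_o⁴ − d_i⁴)/64 = π(161⁴ − 139.0⁴)/64 = 1.466×10^7 mm⁴
I = 1.466×10^-5 m⁴
Required critical load P_cr = n·P = 3.3 × 290 = 957.0 kN = 9.570×10^5 N
From P_cr = π²EI/(K·L)²:  L = (1/K)·√(π²EI/P_cr) = (1/0.5)·√(π²×6.81×10^10×1.466×10^-5/9.570×10^5)
L = 6.42 m

L_max ≈ 6.42 m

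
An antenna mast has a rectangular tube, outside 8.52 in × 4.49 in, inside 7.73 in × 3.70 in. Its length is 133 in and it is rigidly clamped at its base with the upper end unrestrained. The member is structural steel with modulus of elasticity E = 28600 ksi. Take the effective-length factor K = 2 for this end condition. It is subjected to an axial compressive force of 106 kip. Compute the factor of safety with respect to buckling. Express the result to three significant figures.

Weak-axis I_min = (h_o·b_o³ − h_i·b_i³)/12 with b_o = 4.49, b_i = 3.700 in (shorter outer/inner sides).
I_min = (8.52×4.49³ − 7.730×3.700³)/12 = 31.64 in⁴
Effective length L_e = K·L = 2 × 133 = 266.0 in
P_cr = π²EI / L_e² = π² × 28600×10³ × 31.64 / 266.0² = 1.262×10^5 lb
Factor of safety n = P_cr / P = 126.22 / 106 = 1.19

n ≈ 1.19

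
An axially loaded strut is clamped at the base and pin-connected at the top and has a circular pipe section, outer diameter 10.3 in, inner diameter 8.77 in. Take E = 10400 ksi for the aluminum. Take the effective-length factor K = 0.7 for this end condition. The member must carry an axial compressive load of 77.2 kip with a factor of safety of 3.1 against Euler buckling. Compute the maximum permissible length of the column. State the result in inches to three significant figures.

d_o = 10.3 in, d_i = 8.77 in
I = π(d_o⁴ − d_i⁴)/64 = π(10.3⁴ − 8.770⁴)/64 = 262.1 in⁴
Required critical load P_cr = n·P = 3.1 × 77.2 = 239.3 kip = 2.393×10^5 lb
From P_cr = π²EI/(K·L)²:  L = (1/K)·√(π²EI/P_cr) = (1/0.7)·√(π²×1.04×10^7×262.1/2.393×10^5)
L = 479 in

L_max ≈ 479 in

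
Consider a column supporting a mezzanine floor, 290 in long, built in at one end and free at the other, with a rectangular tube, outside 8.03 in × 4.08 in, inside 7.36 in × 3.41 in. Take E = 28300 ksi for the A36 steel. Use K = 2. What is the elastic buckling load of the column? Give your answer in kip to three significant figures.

Weak-axis I_min = (h_o·b_o³ − h_i·b_i³)/12 with b_o = 4.08, b_i = 3.410 in (shorter outer/inner sides).
I_min = (8.03×4.08³ − 7.360×3.410³)/12 = 21.13 in⁴
Effective length L_e = K·L = 2 × 290 = 580.0 in
P_cr = π²EI / L_e² = π² × 28300×10³ × 21.13 / 580.0² = 1.754×10^4 lb

P_cr ≈ 17.5 kip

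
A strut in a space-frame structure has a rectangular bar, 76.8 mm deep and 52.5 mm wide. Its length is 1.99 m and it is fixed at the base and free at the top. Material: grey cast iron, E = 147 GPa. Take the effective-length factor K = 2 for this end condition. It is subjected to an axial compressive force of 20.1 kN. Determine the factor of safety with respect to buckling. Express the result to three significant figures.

n ≈ 4.22

Buckling occurs about the weak axis: I_min = h·b³/12 with b = 52.5 mm (the shorter side).
I_min = 76.8×52.5³/12 = 9.261×10^5 mm⁴
I = 9.261×10^5 mm⁴ = 9.261×10^-7 m⁴
Effective length L_e = K·L = 2 × 1.99 = 3.980 m
P_cr = π²EI / L_e² = π² × 147×10⁹ × 9.261×10^-7 / 3.980² = 8.482×10^4 N
Factor of safety n = P_cr / P = 84.822 / 20.1 = 4.22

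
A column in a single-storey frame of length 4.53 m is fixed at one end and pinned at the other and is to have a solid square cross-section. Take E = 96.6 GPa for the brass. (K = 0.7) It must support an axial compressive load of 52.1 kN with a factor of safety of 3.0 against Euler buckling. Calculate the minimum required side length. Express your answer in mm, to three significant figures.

Required P_cr = n·P = 3.0 × 52.1 = 156.3 kN
L_e = K·L = 0.7 × 4.53 = 3.171 m
Required I = P_cr·L_e²/(π²E) = 1.563×10^5 × 3.171² / (π² × 9.66×10^10) = 1.648×10^-6 m⁴
I_req = 1.648×10^6 mm⁴
Solid square: I = a⁴/12  ⇒  a = (12I)^(1/4) = (12×1.648×10^6)^(1/4) = 66.7 mm

a ≈ 66.7 mm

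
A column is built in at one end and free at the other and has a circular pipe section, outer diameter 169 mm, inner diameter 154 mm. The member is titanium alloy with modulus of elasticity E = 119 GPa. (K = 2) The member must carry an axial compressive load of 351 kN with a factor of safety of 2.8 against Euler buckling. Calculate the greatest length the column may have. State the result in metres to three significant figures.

L_max ≈ 1.93 m

d_o = 169 mm, d_i = 154 mm
I = π(d_o⁴ − d_i⁴)/64 = π(169⁴ − 154.0⁴)/64 = 1.243×10^7 mm⁴
I = 1.243×10^-5 m⁴
Required critical load P_cr = n·P = 2.8 × 351 = 982.8 kN = 9.828×10^5 N
From P_cr = π²EI/(K·L)²:  L = (1/K)·√(π²EI/P_cr) = (1/2)·√(π²×1.19×10^11×1.243×10^-5/9.828×10^5)
L = 1.93 m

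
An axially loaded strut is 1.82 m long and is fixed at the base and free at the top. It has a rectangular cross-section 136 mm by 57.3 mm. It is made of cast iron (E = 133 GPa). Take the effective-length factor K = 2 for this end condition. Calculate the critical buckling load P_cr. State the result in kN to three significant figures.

Buckling occurs about the weak axis: I_min = h·b³/12 with b = 57.3 mm (the shorter side).
I_min = 136×57.3³/12 = 2.132×10^6 mm⁴
I = 2.132×10^6 mm⁴ = 2.132×10^-6 m⁴
Effective length L_e = K·L = 2 × 1.82 = 3.640 m
P_cr = π²EI / L_e² = π² × 133×10⁹ × 2.132×10^-6 / 3.640² = 2.112×10^5 N

P_cr ≈ 211 kN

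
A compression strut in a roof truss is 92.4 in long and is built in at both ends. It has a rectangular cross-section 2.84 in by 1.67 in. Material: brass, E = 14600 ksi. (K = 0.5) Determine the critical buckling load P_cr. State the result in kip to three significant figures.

P_cr ≈ 74.4 kip

Buckling occurs about the weak axis: I_min = h·b³/12 with b = 1.67 in (the shorter side).
I_min = 2.84×1.67³/12 = 1.102 in⁴
Effective length L_e = K·L = 0.5 × 92.4 = 46.20 in
P_cr = π²EI / L_e² = π² × 14600×10³ × 1.102 / 46.20² = 7.441×10^4 lb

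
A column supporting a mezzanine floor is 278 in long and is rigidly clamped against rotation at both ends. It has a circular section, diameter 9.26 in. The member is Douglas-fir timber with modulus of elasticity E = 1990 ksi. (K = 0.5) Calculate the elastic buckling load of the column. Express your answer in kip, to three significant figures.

P_cr ≈ 367 kip

I = πd⁴/64 = π×9.26⁴/64 = 360.9 in⁴
Effective length L_e = K·L = 0.5 × 278 = 139.0 in
P_cr = π²EI / L_e² = π² × 1990×10³ × 360.9 / 139.0² = 3.669×10^5 lb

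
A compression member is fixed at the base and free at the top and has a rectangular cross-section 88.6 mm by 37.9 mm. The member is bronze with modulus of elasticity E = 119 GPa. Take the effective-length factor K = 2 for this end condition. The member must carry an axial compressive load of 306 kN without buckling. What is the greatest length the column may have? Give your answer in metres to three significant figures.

L_max ≈ 0.621 m

Buckling occurs about the weak axis: I_min = h·b³/12 with b = 37.9 mm (the shorter side).
I_min = 88.6×37.9³/12 = 4.019×10^5 mm⁴
I = 4.019×10^-7 m⁴
At the buckling limit P_cr = P = 3.060×10^5 N
From P_cr = π²EI/(K·L)²:  L = (1/K)·√(π²EI/P_cr) = (1/2)·√(π²×1.19×10^11×4.019×10^-7/3.060×10^5)
L = 0.621 m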